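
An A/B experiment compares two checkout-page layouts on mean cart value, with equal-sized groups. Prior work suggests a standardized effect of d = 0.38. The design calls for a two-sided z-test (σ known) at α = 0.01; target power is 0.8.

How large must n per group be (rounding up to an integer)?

n = 162 per group

For power 0.8 need Φ(δ − z_{0.005}) = 0.8, so δ = z_{0.005} + z_{0.20} = 2.576 + 0.842 = 3.417.
(The Φ(−δ − z_{α/2}) term is vanishingly small for δ > 0 and is dropped in the standard sample-size formula.)
δ = d·√(n/2) ⇒ n = 2(δ/d)² = 2 × (3.417 / 0.38)² = 161.76.
Round up to the next whole unit.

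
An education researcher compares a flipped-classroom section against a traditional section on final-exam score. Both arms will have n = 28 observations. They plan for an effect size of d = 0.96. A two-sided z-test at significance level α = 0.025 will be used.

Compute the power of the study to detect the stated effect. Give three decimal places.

Noncentrality parameter: δ = d·√(n/2) = 0.96 × √(28/2) = 3.5920
Critical value for a two-sided test at α = 0.025: z_{α/2} = 2.241.
Power = Φ(δ − 2.241) + Φ(−δ − 2.241) = Φ(1.351) + Φ(-5.833) = 0.9116 + 0.0000 = 0.9116.

Power ≈ 0.912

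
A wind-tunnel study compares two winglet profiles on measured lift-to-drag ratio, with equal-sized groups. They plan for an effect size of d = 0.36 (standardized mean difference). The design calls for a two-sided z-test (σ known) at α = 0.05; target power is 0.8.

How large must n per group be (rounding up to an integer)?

Set Φ(δ − 1.960) = 0.8; then δ − 1.960 = Φ⁻¹(0.8) = 0.842, giving δ = 2.802.
(Ignoring the negligible lower-tail rejection probability gives the usual closed-form inversion.)
δ = d·√(n/2) ⇒ n = 2(δ/d)² = 2 × (2.802 / 0.36)² = 121.12.
Round up to the next whole unit.

n = 122 per group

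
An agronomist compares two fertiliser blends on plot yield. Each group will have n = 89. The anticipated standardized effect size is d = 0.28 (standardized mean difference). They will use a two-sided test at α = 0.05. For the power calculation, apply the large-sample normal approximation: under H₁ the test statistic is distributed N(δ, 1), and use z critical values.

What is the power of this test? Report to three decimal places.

Power ≈ 0.463

Noncentrality parameter: δ = d·√(n/2) = 0.28 × √(89/2) = 1.8678
Two-sided α = 0.05 → critical value z_{0.025} = 1.960.
Power = Φ(δ − 1.960) + Φ(−δ − 1.960) = Φ(-0.092) + Φ(-3.828) = 0.4633 + 0.0001 = 0.4634.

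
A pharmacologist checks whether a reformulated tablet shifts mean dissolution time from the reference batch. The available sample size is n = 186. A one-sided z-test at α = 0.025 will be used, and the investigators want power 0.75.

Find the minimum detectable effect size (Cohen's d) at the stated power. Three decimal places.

d ≈ 0.193

Required noncentrality: δ = z_{0.025} + z_{0.25} = 1.960 + 0.674 = 2.634.
δ = d·√n ⇒ d = δ/√n = 2.634/√186 = 0.1932.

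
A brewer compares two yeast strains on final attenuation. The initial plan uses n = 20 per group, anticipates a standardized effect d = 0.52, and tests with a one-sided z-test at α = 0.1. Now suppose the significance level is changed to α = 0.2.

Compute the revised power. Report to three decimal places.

δ = d·√(n/2) = 0.52 × √(20/2) = 1.6444 (unchanged). New critical value: z_{0.2} = 0.842.
Revised power = Φ(δ − 0.842) = Φ(0.803) = 0.7889.

Power ≈ 0.789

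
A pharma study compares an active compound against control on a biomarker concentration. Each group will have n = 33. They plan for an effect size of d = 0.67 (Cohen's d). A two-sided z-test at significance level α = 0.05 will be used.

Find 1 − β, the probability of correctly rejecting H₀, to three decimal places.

Power ≈ 0.777

Noncentrality parameter: δ = d·√(n/2) = 0.67 × √(33/2) = 2.7216
Critical value for a two-sided test at α = 0.05: z_{α/2} = 1.960.
Power = Φ(δ − 1.960) + Φ(−δ − 1.960) = Φ(0.762) + Φ(-4.682) = 0.7768 + 0.0000 = 0.7768.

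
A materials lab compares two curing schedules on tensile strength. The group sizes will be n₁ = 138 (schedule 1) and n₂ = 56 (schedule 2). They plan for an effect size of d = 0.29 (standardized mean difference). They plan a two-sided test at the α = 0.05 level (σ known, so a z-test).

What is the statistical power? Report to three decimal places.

Noncentrality parameter: δ = d / √(1/n₁ + 1/n₂) = 0.29 / √(1/138 + 1/56) = 1.8303
Critical value for a two-sided test at α = 0.05: z_{α/2} = 1.960.
Power = Φ(δ − 1.960) + Φ(−δ − 1.960) = Φ(-0.130) + Φ(-3.790) = 0.4484 + 0.0001 = 0.4485.

Power ≈ 0.449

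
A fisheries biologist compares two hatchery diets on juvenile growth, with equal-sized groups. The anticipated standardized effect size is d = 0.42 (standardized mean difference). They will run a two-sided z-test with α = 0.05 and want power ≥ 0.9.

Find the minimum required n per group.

n = 120 per group

For power 0.9 need Φ(δ − z_{0.025}) = 0.9, so δ = z_{0.025} + z_{0.10} = 1.960 + 1.282 = 3.242.
(Ignoring the negligible lower-tail rejection probability gives the usual closed-form inversion.)
δ = d·√(n/2) ⇒ n = 2(δ/d)² = 2 × (3.242 / 0.42)² = 119.13.
Round up to the next whole unit.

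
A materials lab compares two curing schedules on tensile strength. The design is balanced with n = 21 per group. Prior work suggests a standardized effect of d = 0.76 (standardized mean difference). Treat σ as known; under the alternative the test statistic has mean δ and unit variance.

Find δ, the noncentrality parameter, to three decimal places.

δ = d·√(n/2) = 0.76 × √(21/2) = 2.4627

δ ≈ 2.463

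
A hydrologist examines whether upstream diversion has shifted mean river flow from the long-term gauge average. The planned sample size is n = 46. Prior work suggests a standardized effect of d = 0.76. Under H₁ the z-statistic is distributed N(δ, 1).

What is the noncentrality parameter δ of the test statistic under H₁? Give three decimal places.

δ ≈ 5.155

The noncentrality parameter scales effect size by the design's sample-size factor: δ = d·√n = 0.76 × √46 = 5.1546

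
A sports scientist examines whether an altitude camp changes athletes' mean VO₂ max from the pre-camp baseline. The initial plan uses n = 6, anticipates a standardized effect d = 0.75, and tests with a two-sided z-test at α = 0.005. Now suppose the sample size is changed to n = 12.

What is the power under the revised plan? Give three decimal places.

Power ≈ 0.417

With n = 12: δ = d·√n = 0.75 × √12 = 2.5981. Critical value z_{0.0025} = 2.807.
Revised power = Φ(δ − 2.807) + Φ(−δ − 2.807) = Φ(-0.209) + Φ(-5.405) = 0.4172 + 0.0000 = 0.4172.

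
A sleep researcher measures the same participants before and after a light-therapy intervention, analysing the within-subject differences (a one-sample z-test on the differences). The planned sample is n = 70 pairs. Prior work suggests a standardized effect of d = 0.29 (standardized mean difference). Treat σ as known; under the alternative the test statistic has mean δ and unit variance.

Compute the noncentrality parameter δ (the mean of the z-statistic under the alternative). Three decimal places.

The noncentrality parameter scales effect size by the design's sample-size factor: δ = d·√n = 0.29 × √70 = 2.4263

δ ≈ 2.426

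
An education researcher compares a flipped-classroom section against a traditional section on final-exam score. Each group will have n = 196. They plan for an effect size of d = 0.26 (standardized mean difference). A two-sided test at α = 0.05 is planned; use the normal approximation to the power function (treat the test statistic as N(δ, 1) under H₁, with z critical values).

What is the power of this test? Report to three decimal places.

Power ≈ 0.730

Noncentrality parameter: δ = d·√(n/2) = 0.26 × √(196/2) = 2.5739
Critical value for a two-sided test at α = 0.05: z_{α/2} = 1.960.
Power = Φ(δ − 1.960) + Φ(−δ − 1.960) = Φ(0.614) + Φ(-4.534) = 0.7304 + 0.0000 = 0.7304.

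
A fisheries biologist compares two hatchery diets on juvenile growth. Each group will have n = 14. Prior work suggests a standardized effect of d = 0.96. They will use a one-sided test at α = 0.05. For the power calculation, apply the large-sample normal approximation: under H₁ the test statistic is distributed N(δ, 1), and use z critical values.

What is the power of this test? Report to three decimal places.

Power ≈ 0.815

Noncentrality parameter: δ = d·√(n/2) = 0.96 × √(14/2) = 2.5399
Critical value for a one-sided test at α = 0.05: z_α = 1.645.
Power = Φ(δ − 1.645) = Φ(0.895) = 0.8146.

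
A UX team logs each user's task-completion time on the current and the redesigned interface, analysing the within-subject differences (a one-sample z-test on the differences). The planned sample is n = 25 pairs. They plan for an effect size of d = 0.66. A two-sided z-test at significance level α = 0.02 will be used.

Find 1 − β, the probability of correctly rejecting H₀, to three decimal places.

Noncentrality parameter: δ = d·√n = 0.66 × √25 = 3.3000
Critical value for a two-sided test at α = 0.02: z_{α/2} = 2.326.
Power = Φ(δ − 2.326) + Φ(−δ − 2.326) = Φ(0.974) + Φ(-5.626) = 0.8349 + 0.0000 = 0.8349.

Power ≈ 0.835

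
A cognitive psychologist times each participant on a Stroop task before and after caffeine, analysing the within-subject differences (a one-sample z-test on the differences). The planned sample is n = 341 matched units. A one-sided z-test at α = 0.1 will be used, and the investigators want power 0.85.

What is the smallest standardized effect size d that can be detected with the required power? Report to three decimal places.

Required noncentrality: δ = z_{0.1} + z_{0.15} = 1.282 + 1.036 = 2.318.
δ = d·√n ⇒ d = δ/√n = 2.318/√341 = 0.1255.

d ≈ 0.126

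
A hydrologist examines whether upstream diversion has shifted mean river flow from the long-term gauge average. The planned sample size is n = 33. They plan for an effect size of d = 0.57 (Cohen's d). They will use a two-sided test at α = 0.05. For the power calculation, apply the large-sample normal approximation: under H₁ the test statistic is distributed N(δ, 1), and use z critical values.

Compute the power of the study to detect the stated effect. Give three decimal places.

Power ≈ 0.906

Noncentrality parameter: λ = d·√n = 0.57 × √33 = 3.2744
Two-sided α = 0.05 → critical value z_{0.025} = 1.960.
Power = Φ(λ − 1.960) + Φ(−λ − 1.960) = Φ(1.314) + Φ(-5.234) = 0.9057 + 0.0000 = 0.9057.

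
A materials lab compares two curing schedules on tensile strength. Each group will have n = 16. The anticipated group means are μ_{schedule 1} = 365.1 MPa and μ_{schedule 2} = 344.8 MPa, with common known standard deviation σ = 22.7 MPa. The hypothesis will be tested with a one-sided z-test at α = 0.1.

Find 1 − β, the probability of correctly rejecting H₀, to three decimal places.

Standardized effect: d = |μ_{schedule 1} − μ_{schedule 2}| / σ = |365.1 − 344.8| / 22.7 = 0.8943
Noncentrality parameter: δ = d·√(n/2) = 0.8943 × √(16/2) = 2.5294
Critical value for a one-sided test at α = 0.1: z_α = 1.282.
Power = P(Z > 1.282 − δ) = Φ(1.248) = 0.8940.

Power ≈ 0.894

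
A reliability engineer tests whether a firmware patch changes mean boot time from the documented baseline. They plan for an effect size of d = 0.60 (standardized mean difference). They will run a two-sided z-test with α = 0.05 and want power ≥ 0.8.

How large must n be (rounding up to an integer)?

For power 0.8 need Φ(δ − z_{0.025}) = 0.8, so δ = z_{0.025} + z_{0.20} = 1.960 + 0.842 = 2.802.
(For δ > 0 the lower-tail rejection region contributes negligibly to power, so the one-term inversion is standard.)
δ = d·√n ⇒ n = (δ/d)² = (2.802 / 0.60)² = 21.80.
Rounding up, n = 22.

n = 22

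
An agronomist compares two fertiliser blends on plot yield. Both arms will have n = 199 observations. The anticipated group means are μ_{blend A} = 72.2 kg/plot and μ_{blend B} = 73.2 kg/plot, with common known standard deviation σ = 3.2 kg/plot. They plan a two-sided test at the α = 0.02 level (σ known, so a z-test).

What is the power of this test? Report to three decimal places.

Power ≈ 0.785

Standardized effect: d = |μ_{blend A} − μ_{blend B}| / σ = |72.2 − 73.2| / 3.2 = 0.3125
Noncentrality parameter: λ = d·√(n/2) = 0.3125 × √(199/2) = 3.1172
Critical value for a two-sided test at α = 0.02: z_{α/2} = 2.326.
Power = Φ(λ − 2.326) + Φ(−λ − 2.326) = Φ(0.791) + Φ(-5.444) = 0.7855 + 0.0000 = 0.7855.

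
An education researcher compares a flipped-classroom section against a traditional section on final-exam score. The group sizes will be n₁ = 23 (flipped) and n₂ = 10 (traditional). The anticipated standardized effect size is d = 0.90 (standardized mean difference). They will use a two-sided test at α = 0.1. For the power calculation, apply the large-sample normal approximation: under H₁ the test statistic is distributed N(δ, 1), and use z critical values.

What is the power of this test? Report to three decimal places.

Power ≈ 0.768

Noncentrality parameter: δ = d / √(1/n₁ + 1/n₂) = 0.90 / √(1/23 + 1/10) = 2.3760
Critical value for a two-sided test at α = 0.1: z_{α/2} = 1.645.
Power = Φ(δ − 1.645) + Φ(−δ − 1.645) = Φ(0.731) + Φ(-4.021) = 0.7677 + 0.0000 = 0.7677.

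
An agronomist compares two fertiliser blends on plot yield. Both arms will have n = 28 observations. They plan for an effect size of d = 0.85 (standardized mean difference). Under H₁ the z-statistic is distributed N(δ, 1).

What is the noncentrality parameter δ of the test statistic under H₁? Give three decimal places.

The noncentrality parameter scales effect size by the design's sample-size factor: δ = d·√(n/2) = 0.85 × √(28/2) = 3.1804

δ ≈ 3.180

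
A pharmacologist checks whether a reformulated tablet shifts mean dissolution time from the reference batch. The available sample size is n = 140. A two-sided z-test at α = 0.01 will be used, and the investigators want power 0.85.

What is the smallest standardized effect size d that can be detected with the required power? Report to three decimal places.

Need Φ(δ − 2.576) = 0.85, so δ = 2.576 + 1.036 = 3.612.
(Lower-tail contribution to power is negligible for δ > 0.)
δ = d·√n ⇒ d = δ/√n = 3.612/√140 = 0.3053.

d ≈ 0.305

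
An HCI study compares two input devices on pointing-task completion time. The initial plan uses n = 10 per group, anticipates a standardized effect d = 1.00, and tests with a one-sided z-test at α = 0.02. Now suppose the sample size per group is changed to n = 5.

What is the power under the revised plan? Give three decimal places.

Power ≈ 0.318

With n = 5 per group: δ = d·√(n/2) = 1.00 × √(5/2) = 1.5811. Critical value z_{0.02} = 2.054.
Revised power = P(Z > 2.054 − δ) = Φ(-0.473) = 0.3182.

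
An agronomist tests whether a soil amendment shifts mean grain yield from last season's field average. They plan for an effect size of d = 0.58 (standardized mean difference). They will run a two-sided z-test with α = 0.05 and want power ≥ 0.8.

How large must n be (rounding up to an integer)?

n = 24

For power 0.8 need Φ(δ − z_{0.025}) = 0.8, so δ = z_{0.025} + z_{0.20} = 1.960 + 0.842 = 2.802.
(The Φ(−δ − z_{α/2}) term is vanishingly small for δ > 0 and is dropped in the standard sample-size formula.)
δ = d·√n ⇒ n = (δ/d)² = (2.802 / 0.58)² = 23.33.
Rounding up, n = 24.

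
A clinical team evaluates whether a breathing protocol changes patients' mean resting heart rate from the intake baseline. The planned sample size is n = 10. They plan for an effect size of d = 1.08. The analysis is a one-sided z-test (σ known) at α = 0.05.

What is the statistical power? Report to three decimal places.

Power ≈ 0.962

Noncentrality parameter: δ = d·√n = 1.08 × √10 = 3.4153
One-sided α = 0.05 → critical value z_{0.05} = 1.645.
Power = P(Z > 1.645 − δ) = Φ(1.770) = 0.9617.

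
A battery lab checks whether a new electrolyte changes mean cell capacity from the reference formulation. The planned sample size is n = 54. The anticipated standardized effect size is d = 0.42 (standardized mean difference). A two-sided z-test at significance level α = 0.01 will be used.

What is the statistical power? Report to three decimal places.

Power ≈ 0.695

Noncentrality parameter: δ = d·√n = 0.42 × √54 = 3.0864
Two-sided α = 0.01 → critical value z_{0.005} = 2.576.
Power = Φ(δ − 2.576) + Φ(−δ − 2.576) = Φ(0.511) + Φ(-5.662) = 0.6952 + 0.0000 = 0.6952.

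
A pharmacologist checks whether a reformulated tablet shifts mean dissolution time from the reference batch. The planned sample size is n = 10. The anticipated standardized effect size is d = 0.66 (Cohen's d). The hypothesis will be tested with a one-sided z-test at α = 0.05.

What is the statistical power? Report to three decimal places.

Noncentrality parameter: δ = d·√n = 0.66 × √10 = 2.0871
Critical value for a one-sided test at α = 0.05: z_α = 1.645.
Power = Φ(δ − 1.645) = Φ(0.442) = 0.6708.

Power ≈ 0.671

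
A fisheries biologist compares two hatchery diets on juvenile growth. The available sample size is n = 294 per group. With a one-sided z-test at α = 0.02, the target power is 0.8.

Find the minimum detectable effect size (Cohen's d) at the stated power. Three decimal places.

Required noncentrality: δ = z_{0.02} + z_{0.20} = 2.054 + 0.842 = 2.895.
δ = d·√(n/2) ⇒ d = δ/√(n/2) = 2.895/√(294/2) = 0.2388.

d ≈ 0.239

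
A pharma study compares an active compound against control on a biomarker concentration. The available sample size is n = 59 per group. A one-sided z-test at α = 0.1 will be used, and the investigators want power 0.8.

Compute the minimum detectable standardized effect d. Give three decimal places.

d ≈ 0.391

Need Φ(δ − 1.282) = 0.8, so δ = 1.282 + 0.842 = 2.123.
δ = d·√(n/2) ⇒ d = δ/√(n/2) = 2.123/√(59/2) = 0.3909.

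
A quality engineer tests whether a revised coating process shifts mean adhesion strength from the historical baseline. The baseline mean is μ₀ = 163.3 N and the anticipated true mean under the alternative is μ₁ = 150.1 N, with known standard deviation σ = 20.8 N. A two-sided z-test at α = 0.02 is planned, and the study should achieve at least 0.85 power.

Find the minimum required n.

Standardized effect: d = |μ₁ − μ₀| / σ = |150.1 − 163.3| / 20.8 = 0.6346
Set Φ(δ − 2.326) = 0.85; then δ − 2.326 = Φ⁻¹(0.85) = 1.036, giving δ = 3.363.
(Ignoring the negligible lower-tail rejection probability gives the usual closed-form inversion.)
δ = d·√n ⇒ n = (δ/d)² = (3.363 / 0.6346)² = 28.08.
Rounding up, n = 29.

n = 29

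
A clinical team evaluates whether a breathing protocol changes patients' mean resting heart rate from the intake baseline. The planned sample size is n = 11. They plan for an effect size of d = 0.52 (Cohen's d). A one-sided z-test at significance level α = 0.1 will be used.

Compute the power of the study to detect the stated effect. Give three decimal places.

Noncentrality parameter: δ = d·√n = 0.52 × √11 = 1.7246
Critical value for a one-sided test at α = 0.1: z_α = 1.282.
Power = Φ(δ − 1.282) = Φ(0.443) = 0.6712.

Power ≈ 0.671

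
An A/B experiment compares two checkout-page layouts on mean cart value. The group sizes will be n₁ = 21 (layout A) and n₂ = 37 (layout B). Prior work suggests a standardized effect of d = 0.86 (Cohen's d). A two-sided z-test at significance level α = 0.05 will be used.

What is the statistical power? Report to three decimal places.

Noncentrality parameter: δ = d / √(1/n₁ + 1/n₂) = 0.86 / √(1/21 + 1/37) = 3.1477
Two-sided α = 0.05 → critical value z_{0.025} = 1.960.
Power = Φ(δ − 1.960) + Φ(−δ − 1.960) = Φ(1.188) + Φ(-5.108) = 0.8825 + 0.0000 = 0.8825.

Power ≈ 0.883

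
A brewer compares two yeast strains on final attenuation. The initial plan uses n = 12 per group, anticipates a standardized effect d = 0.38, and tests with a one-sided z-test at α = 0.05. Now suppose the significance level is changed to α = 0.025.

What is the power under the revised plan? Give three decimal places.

δ = d·√(n/2) = 0.38 × √(12/2) = 0.9308 (unchanged). New critical value: z_{0.025} = 1.960.
Revised power = Φ(δ − 1.960) = Φ(-1.029) = 0.1517.

Power ≈ 0.152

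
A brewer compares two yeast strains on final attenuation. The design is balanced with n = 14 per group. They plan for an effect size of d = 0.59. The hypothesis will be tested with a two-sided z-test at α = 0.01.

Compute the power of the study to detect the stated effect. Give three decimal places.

Power ≈ 0.155

Noncentrality parameter: δ = d·√(n/2) = 0.59 × √(14/2) = 1.5610
Critical value for a two-sided test at α = 0.01: z_{α/2} = 2.576.
Power = Φ(δ − 2.576) + Φ(−δ − 2.576) = Φ(-1.015) + Φ(-4.137) = 0.1551 + 0.0000 = 0.1551.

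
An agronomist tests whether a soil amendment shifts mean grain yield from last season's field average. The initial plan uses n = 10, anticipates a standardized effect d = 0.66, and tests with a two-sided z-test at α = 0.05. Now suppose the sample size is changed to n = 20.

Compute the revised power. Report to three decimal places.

With n = 20: δ = d·√n = 0.66 × √20 = 2.9516. Critical value z_{0.025} = 1.960.
Revised power = Φ(δ − 1.960) + Φ(−δ − 1.960) = Φ(0.992) + Φ(-4.912) = 0.8393 + 0.0000 = 0.8393.

Power ≈ 0.839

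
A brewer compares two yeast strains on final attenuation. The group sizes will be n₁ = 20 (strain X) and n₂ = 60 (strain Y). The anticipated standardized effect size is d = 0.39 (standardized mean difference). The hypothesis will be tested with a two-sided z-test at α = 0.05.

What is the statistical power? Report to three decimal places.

Noncentrality parameter: δ = d / √(1/n₁ + 1/n₂) = 0.39 / √(1/20 + 1/60) = 1.5105
Two-sided α = 0.05 → critical value z_{0.025} = 1.960.
Power = Φ(δ − 1.960) + Φ(−δ − 1.960) = Φ(-0.450) + Φ(-3.470) = 0.3265 + 0.0003 = 0.3268.

Power ≈ 0.327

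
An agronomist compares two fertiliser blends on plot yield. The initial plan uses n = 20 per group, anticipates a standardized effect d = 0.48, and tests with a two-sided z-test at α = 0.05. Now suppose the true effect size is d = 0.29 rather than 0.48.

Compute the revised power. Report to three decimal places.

With d = 0.29: δ = d·√(n/2) = 0.29 × √(20/2) = 0.9171. Critical value z_{0.025} = 1.960.
Revised power = Φ(δ − 1.960) + Φ(−δ − 1.960) = Φ(-1.043) + Φ(-2.877) = 0.1485 + 0.0020 = 0.1505.

Power ≈ 0.151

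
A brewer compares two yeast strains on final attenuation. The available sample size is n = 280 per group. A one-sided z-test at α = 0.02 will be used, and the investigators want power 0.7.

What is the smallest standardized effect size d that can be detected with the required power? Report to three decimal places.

d ≈ 0.218

Required noncentrality: δ = z_{0.02} + z_{0.30} = 2.054 + 0.524 = 2.578.
δ = d·√(n/2) ⇒ d = δ/√(n/2) = 2.578/√(280/2) = 0.2179.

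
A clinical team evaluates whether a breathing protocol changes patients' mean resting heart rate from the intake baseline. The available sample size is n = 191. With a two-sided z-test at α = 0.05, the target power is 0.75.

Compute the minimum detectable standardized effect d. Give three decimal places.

Required noncentrality: δ = z_{0.025} + z_{0.25} = 1.960 + 0.674 = 2.634.
(Lower-tail contribution to power is negligible for δ > 0.)
δ = d·√n ⇒ d = δ/√n = 2.634/√191 = 0.1906.

d ≈ 0.191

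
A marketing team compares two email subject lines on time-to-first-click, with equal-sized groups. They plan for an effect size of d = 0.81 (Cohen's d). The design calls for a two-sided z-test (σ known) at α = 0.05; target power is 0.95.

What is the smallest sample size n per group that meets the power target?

For power 0.95 need Φ(δ − z_{0.025}) = 0.95, so δ = z_{0.025} + z_{0.05} = 1.960 + 1.645 = 3.605.
(For δ > 0 the lower-tail rejection region contributes negligibly to power, so the one-term inversion is standard.)
δ = d·√(n/2) ⇒ n = 2(δ/d)² = 2 × (3.605 / 0.81)² = 39.61.
Rounding up, n = 40 per group.

n = 40 per group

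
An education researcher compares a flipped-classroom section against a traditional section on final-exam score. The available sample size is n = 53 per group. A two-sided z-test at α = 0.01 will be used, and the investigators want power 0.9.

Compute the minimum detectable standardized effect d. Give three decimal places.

d ≈ 0.749

Required noncentrality: δ = z_{0.005} + z_{0.10} = 2.576 + 1.282 = 3.857.
(The second rejection-region term Φ(−δ − z_{α/2}) is negligible and dropped.)
δ = d·√(n/2) ⇒ d = δ/√(n/2) = 3.857/√(53/2) = 0.7493.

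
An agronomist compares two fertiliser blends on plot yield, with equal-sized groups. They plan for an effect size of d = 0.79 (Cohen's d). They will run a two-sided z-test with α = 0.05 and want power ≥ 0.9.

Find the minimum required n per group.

Set Φ(δ − 1.960) = 0.9; then δ − 1.960 = Φ⁻¹(0.9) = 1.282, giving δ = 3.242.
(Ignoring the negligible lower-tail rejection probability gives the usual closed-form inversion.)
δ = d·√(n/2) ⇒ n = 2(δ/d)² = 2 × (3.242 / 0.79)² = 33.67.
Rounding up, n = 34 per group.

n = 34 per group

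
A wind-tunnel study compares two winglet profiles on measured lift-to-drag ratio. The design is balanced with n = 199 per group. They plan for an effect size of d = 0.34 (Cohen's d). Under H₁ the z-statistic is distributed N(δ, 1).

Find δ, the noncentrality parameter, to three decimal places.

δ ≈ 3.391

δ = d·√(n/2) = 0.34 × √(199/2) = 3.3915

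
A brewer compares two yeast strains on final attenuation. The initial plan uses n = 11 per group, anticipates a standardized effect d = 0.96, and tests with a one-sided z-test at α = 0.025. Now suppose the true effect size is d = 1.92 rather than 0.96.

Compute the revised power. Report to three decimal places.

Power ≈ 0.995

With d = 1.92: δ = d·√(n/2) = 1.92 × √(11/2) = 4.5028. Critical value z_{0.025} = 1.960.
Revised power = Φ(δ − 1.960) = Φ(2.543) = 0.9945.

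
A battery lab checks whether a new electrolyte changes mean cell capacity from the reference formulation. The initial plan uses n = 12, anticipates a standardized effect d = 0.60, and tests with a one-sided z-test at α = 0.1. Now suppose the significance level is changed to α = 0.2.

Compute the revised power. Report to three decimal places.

Power ≈ 0.892

δ = d·√n = 0.60 × √12 = 2.0785 (unchanged). New critical value: z_{0.2} = 0.842.
Revised power = P(Z > 0.842 − δ) = Φ(1.237) = 0.8919.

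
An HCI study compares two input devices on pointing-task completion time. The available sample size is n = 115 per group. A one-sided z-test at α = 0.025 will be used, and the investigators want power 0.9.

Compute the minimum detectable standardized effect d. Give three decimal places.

Need Φ(δ − 1.960) = 0.9, so δ = 1.960 + 1.282 = 3.242.
δ = d·√(n/2) ⇒ d = δ/√(n/2) = 3.242/√(115/2) = 0.4275.

d ≈ 0.427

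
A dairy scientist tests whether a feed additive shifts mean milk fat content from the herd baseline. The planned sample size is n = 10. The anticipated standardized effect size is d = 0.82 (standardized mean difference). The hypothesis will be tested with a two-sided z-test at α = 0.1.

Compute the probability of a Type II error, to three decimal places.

Noncentrality parameter: δ = d·√n = 0.82 × √10 = 2.5931
Two-sided α = 0.1 → critical value z_{0.05} = 1.645.
Power = Φ(δ − 1.645) + Φ(−δ − 1.645) = Φ(0.948) + Φ(-4.238) = 0.8285 + 0.0000 = 0.8285.
Type II error: β = 1 − power = 1 − 0.8285 = 0.1715.

β ≈ 0.171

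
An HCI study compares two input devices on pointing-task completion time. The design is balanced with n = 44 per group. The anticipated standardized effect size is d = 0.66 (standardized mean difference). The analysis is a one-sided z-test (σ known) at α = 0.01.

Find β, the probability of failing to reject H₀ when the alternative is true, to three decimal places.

β ≈ 0.221

Noncentrality parameter: δ = d·√(n/2) = 0.66 × √(44/2) = 3.0957
Critical value for a one-sided test at α = 0.01: z_α = 2.326.
Power = P(Z > 2.326 − δ) = Φ(0.769) = 0.7792.
Type II error: β = 1 − power = 1 − 0.7792 = 0.2208.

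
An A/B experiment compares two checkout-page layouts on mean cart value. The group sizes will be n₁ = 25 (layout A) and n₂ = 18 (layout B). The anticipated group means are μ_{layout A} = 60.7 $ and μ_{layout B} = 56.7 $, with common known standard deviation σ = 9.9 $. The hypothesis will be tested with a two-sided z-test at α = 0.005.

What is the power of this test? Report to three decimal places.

Standardized effect: d = |μ_{layout A} − μ_{layout B}| / σ = |60.7 − 56.7| / 9.9 = 0.4040
Noncentrality parameter: δ = d / √(1/n₁ + 1/n₂) = 0.4040 / √(1/25 + 1/18) = 1.3071
Two-sided α = 0.005 → critical value z_{0.0025} = 2.807.
Power = Φ(δ − 2.807) + Φ(−δ − 2.807) = Φ(-1.500) + Φ(-4.114) = 0.0668 + 0.0000 = 0.0668.

Power ≈ 0.067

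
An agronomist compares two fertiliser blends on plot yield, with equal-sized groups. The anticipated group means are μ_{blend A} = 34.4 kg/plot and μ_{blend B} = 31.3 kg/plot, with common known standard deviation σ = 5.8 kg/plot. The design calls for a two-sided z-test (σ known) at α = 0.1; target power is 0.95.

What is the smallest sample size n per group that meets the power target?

Standardized effect: d = |μ_{blend A} − μ_{blend B}| / σ = |34.4 − 31.3| / 5.8 = 0.5345
Set Φ(δ − 1.645) = 0.95; then δ − 1.645 = Φ⁻¹(0.95) = 1.645, giving δ = 3.290.
(The Φ(−δ − z_{α/2}) term is vanishingly small for δ > 0 and is dropped in the standard sample-size formula.)
δ = d·√(n/2) ⇒ n = 2(δ/d)² = 2 × (3.290 / 0.5345)² = 75.77.
Round up to the next whole unit.

n = 76 per group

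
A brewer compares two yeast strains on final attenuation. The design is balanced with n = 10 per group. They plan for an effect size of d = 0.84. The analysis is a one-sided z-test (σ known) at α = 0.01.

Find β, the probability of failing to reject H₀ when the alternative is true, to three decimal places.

β ≈ 0.673

Noncentrality parameter: δ = d·√(n/2) = 0.84 × √(10/2) = 1.8783
One-sided α = 0.01 → critical value z_{0.01} = 2.326.
Power = Φ(δ − 2.326) = Φ(-0.448) = 0.3271.
Type II error: β = 1 − power = 1 − 0.3271 = 0.6729.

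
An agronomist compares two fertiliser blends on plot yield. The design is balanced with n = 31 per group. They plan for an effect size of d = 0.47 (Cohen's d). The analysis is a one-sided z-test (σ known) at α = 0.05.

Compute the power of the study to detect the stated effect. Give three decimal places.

Power ≈ 0.581

Noncentrality parameter: δ = d·√(n/2) = 0.47 × √(31/2) = 1.8504
One-sided α = 0.05 → critical value z_{0.05} = 1.645.
Power = P(Z > 1.645 − δ) = Φ(0.206) = 0.5814.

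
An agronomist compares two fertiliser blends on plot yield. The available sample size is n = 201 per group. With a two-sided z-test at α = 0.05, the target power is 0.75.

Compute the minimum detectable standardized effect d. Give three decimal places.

d ≈ 0.263

Need Φ(δ − 1.960) = 0.75, so δ = 1.960 + 0.674 = 2.634.
(Lower-tail contribution to power is negligible for δ > 0.)
δ = d·√(n/2) ⇒ d = δ/√(n/2) = 2.634/√(201/2) = 0.2628.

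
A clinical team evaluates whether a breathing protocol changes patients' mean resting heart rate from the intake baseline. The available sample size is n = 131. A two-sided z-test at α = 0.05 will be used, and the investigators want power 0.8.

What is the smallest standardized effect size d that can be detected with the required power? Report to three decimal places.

d ≈ 0.245

Need Φ(δ − 1.960) = 0.8, so δ = 1.960 + 0.842 = 2.802.
(The second rejection-region term Φ(−δ − z_{α/2}) is negligible and dropped.)
δ = d·√n ⇒ d = δ/√n = 2.802/√131 = 0.2448.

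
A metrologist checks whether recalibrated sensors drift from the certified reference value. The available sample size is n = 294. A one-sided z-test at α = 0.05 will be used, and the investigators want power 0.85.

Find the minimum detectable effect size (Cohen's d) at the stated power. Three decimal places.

Required noncentrality: δ = z_{0.05} + z_{0.15} = 1.645 + 1.036 = 2.681.
δ = d·√n ⇒ d = δ/√n = 2.681/√294 = 0.1564.

d ≈ 0.156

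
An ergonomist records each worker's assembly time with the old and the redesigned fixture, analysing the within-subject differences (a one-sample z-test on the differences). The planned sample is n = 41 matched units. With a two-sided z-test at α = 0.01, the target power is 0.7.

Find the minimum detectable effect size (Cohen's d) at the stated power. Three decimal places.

Need Φ(δ − 2.576) = 0.7, so δ = 2.576 + 0.524 = 3.100.
(The second rejection-region term Φ(−δ − z_{α/2}) is negligible and dropped.)
δ = d·√n ⇒ d = δ/√n = 3.100/√41 = 0.4842.

d ≈ 0.484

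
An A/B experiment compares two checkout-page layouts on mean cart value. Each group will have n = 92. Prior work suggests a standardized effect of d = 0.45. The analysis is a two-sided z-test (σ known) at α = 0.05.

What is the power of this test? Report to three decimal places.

Power ≈ 0.863

Noncentrality parameter: δ = d·√(n/2) = 0.45 × √(92/2) = 3.0520
Critical value for a two-sided test at α = 0.05: z_{α/2} = 1.960.
Power = Φ(δ − 1.960) + Φ(−δ − 1.960) = Φ(1.092) + Φ(-5.012) = 0.8626 + 0.0000 = 0.8626.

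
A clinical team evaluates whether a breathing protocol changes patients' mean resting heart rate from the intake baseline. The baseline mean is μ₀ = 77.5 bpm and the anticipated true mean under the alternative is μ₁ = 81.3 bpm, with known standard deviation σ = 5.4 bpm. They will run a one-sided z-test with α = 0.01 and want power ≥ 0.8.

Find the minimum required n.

Standardized effect: d = |μ₁ − μ₀| / σ = |81.3 − 77.5| / 5.4 = 0.7037
For power 0.8 need Φ(δ − z_{0.01}) = 0.8, so δ = z_{0.01} + z_{0.20} = 2.326 + 0.842 = 3.168.
δ = d·√n ⇒ n = (δ/d)² = (3.168 / 0.7037)² = 20.27.
Rounding up, n = 21.

n = 21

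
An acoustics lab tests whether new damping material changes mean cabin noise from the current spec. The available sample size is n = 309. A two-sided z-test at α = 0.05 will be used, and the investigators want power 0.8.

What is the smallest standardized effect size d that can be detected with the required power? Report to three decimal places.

Required noncentrality: δ = z_{0.025} + z_{0.20} = 1.960 + 0.842 = 2.802.
(Lower-tail contribution to power is negligible for δ > 0.)
δ = d·√n ⇒ d = δ/√n = 2.802/√309 = 0.1594.

d ≈ 0.159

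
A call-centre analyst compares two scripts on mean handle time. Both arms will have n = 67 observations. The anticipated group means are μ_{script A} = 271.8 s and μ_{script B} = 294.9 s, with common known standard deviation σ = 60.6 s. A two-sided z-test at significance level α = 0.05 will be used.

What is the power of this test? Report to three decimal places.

Power ≈ 0.597

Standardized effect: d = |μ_{script A} − μ_{script B}| / σ = |271.8 − 294.9| / 60.6 = 0.3812
Noncentrality parameter: δ = d·√(n/2) = 0.3812 × √(67/2) = 2.2063
Critical value for a two-sided test at α = 0.05: z_{α/2} = 1.960.
Power = Φ(δ − 1.960) + Φ(−δ − 1.960) = Φ(0.246) + Φ(-4.166) = 0.5973 + 0.0000 = 0.5973.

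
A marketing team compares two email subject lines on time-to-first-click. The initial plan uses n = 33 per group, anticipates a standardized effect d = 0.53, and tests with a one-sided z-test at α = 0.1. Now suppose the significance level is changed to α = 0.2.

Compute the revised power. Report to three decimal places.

δ = d·√(n/2) = 0.53 × √(33/2) = 2.1529 (unchanged). New critical value: z_{0.2} = 0.842.
Revised power = P(Z > 0.842 − δ) = Φ(1.311) = 0.9051.

Power ≈ 0.905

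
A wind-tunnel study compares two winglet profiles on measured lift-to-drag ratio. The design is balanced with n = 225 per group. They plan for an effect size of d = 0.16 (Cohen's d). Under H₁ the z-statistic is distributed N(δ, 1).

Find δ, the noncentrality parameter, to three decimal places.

δ ≈ 1.697

δ = d·√(n/2) = 0.16 × √(225/2) = 1.6971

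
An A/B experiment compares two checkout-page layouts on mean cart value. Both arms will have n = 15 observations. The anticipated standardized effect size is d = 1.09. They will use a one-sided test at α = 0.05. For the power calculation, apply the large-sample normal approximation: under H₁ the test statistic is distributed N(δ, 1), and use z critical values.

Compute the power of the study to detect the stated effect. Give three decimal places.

Noncentrality parameter: δ = d·√(n/2) = 1.09 × √(15/2) = 2.9851
One-sided α = 0.05 → critical value z_{0.05} = 1.645.
Power = P(Z > 1.645 − δ) = Φ(1.340) = 0.9099.

Power ≈ 0.910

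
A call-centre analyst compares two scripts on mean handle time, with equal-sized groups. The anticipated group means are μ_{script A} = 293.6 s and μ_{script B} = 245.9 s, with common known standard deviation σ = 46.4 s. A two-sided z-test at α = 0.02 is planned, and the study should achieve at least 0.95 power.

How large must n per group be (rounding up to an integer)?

Standardized effect: d = |μ_{script A} − μ_{script B}| / σ = |293.6 − 245.9| / 46.4 = 1.0280
For power 0.95 need Φ(δ − z_{0.01}) = 0.95, so δ = z_{0.01} + z_{0.05} = 2.326 + 1.645 = 3.971.
(Ignoring the negligible lower-tail rejection probability gives the usual closed-form inversion.)
δ = d·√(n/2) ⇒ n = 2(δ/d)² = 2 × (3.971 / 1.0280)² = 29.85.
Round up to the next whole unit.

n = 30 per group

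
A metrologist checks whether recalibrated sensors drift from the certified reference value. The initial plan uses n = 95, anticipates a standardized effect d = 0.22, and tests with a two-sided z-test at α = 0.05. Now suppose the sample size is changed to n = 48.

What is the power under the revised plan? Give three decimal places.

With n = 48: δ = d·√n = 0.22 × √48 = 1.5242. Critical value z_{0.025} = 1.960.
Revised power = Φ(δ − 1.960) + Φ(−δ − 1.960) = Φ(-0.436) + Φ(-3.484) = 0.3315 + 0.0002 = 0.3318.

Power ≈ 0.332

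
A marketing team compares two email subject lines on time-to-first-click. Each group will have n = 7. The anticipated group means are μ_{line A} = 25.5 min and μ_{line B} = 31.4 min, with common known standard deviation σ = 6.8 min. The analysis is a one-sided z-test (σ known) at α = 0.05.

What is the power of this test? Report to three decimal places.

Standardized effect: d = |μ_{line A} − μ_{line B}| / σ = |25.5 − 31.4| / 6.8 = 0.8676
Noncentrality parameter: δ = d·√(n/2) = 0.8676 × √(7/2) = 1.6232
Critical value for a one-sided test at α = 0.05: z_α = 1.645.
Power = P(Z > 1.645 − δ) = Φ(-0.022) = 0.4914.

Power ≈ 0.491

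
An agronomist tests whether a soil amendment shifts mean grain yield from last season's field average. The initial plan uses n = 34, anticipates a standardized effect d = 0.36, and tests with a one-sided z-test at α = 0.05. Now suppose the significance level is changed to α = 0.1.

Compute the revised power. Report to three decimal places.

δ = d·√n = 0.36 × √34 = 2.0991 (unchanged). New critical value: z_{0.1} = 1.282.
Revised power = P(Z > 1.282 − δ) = Φ(0.818) = 0.7932.

Power ≈ 0.793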